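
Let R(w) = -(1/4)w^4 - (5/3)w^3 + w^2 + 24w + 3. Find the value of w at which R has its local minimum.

R'(w) = -w^3 - 5w^2 + 2w + 24 = 0 at w = -4, -3, 2.
Since R''(w) = -3w^2 - 10w + 2, we get R''(-4) = -6 < 0 ⇒ local maximum; R''(-3) = 5 > 0 ⇒ local minimum; R''(2) = -30 < 0 ⇒ local maximum.
The local minimum is R(-3) = -141/4.

-3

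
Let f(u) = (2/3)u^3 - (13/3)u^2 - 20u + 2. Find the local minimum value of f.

-130

Critical points: f'(u) = 2u^2 - (26/3)u - 20 vanishes at u = -5/3, 6.
f''(u) = 4u - 26/3. f''(-5/3) = -46/3 < 0 ⇒ local maximum; f''(6) = 46/3 > 0 ⇒ local minimum.
Thus f has its local minimum at u = 6, with value -130.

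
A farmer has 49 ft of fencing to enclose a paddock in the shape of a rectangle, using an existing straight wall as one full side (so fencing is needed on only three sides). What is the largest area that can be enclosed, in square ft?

Let the sides perpendicular to the wall have length x and the parallel side y, so 2x + y = 49 and the area is A = xy = x(49 − 2x).
A'(x) = 49 − 4x = 0 gives x = 49/4, and A''(x) = −4 < 0 confirms a maximum.
Then y = 49 − 2·49/4 = 49/2 and A = 2401/8.

2401/8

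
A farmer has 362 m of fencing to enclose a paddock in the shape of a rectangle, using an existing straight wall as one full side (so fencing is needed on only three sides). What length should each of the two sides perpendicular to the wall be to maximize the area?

181/2

Let the sides perpendicular to the wall have length x and the parallel side y, so 2x + y = 362 and the area is A = xy = x(362 − 2x).
A'(x) = 362 − 4x = 0 gives x = 181/2, and A''(x) = −4 < 0 confirms a maximum.
Then y = 362 − 2·181/2 = 181 and A = 32761/2.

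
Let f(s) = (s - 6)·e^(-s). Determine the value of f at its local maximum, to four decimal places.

0.0009

By the product rule, f'(s) = (-s + 7)·e^(-s). Since e^(-s) > 0, the only critical point is s = 7.
f''(7) has the same sign as -1 < 0, so this is a local maximum.
f(7) = (1)·e^(-7) ≈ 0.0009.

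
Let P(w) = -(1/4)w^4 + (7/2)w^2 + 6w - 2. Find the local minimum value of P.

-19/4

P'(w) = -w^3 + 7w + 6 = 0 at w = -2, -1, 3.
Since P''(w) = -3w^2 + 7, we get P''(-2) = -5 < 0 ⇒ local maximum; P''(-1) = 4 > 0 ⇒ local minimum; P''(3) = -20 < 0 ⇒ local maximum.
Thus P has its local minimum at w = -1, with value -19/4.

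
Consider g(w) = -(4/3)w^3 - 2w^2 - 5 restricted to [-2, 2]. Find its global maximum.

-7/3

The derivative is -4w^2 - 4w, which vanishes at w = -1 and w = 0.
Evaluating at the critical points and endpoints: g(-2) = -7/3; g(-1) = -17/3; g(0) = -5; g(2) = -71/3.
Hence the absolute maximum is -7/3 at w = -2.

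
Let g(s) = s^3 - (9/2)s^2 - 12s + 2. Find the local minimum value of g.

g'(s) = 3s^2 - 9s - 12 = 0 at s = -1, 4.
g''(s) = 6s - 9. g''(-1) = -15 < 0 ⇒ local maximum; g''(4) = 15 > 0 ⇒ local minimum.
So the local minimum value is g(4) = -54.

-54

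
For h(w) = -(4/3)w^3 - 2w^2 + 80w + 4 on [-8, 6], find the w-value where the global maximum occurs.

4

Differentiating, h'(w) = -4w^2 - 4w + 80; which vanishes at w = -5 and w = 4.
Evaluating at the critical points and endpoints: h(-8) = -244/3; h(-5) = -838/3; h(4) = 620/3; h(6) = 124.
So the maximum is h(4) = 620/3.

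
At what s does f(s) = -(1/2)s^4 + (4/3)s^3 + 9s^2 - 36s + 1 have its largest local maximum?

f'(s) = -2s^3 + 4s^2 + 18s - 36 = 0 at s = -3, 2, 3.
Second-derivative test with f''(s) = -6s^2 + 8s + 18: f''(-3) = -60 < 0 ⇒ local maximum; f''(2) = 10 > 0 ⇒ local minimum; f''(3) = -12 < 0 ⇒ local maximum.
The largest local maximum is f(-3) = 227/2.

-3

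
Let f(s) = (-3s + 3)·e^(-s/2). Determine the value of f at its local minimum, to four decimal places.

-1.3388

Differentiating with the product rule gives f'(s) = ((3/2)s - 9/2)·e^(-s/2). Since e^(-s/2) > 0, the only critical point is s = 3.
f''(3) has the same sign as 3/2 > 0, so this is a local minimum.
f(3) = (-6)·e^(-3/2) ≈ -1.3388.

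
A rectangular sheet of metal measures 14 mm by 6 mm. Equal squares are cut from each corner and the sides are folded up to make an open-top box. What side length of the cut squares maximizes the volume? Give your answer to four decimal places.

1.3057

With cut size x, the volume is V(x) = x(14 − 2x)(6 − 2x) for 0 < x < 3.
V'(x) = 12x^2 − 80x + 84. Setting V'(x) = 0 gives x ≈ 1.3057 (the root in (0, 3)).
V''(x) = 24x − 80 is negative there, so this is the maximum; V ≈ 50.3888.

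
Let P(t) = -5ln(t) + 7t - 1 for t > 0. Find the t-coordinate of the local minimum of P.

5/7

P'(t) = -5/t + 7 = 0 gives t = 5/7.
P''(t) = 5/t², which is positive for t > 0, so this is a local minimum.
P(5/7) = -5·ln(5/7) + 5 - 1 ≈ 5.6824.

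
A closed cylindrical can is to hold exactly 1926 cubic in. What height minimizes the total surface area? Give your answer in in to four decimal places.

13.4851

With radius r and height h, πr²h = 1926 so h = 1926/(πr²), and S(r) = 2πr² + 2πrh = 2πr² + 2·1926/r.
S'(r) = 4πr − 2·1926/r² = 0 ⇒ r³ = 1926/(2π), so r ≈ 6.7426 and h = 2r ≈ 13.4851.
S''(r) = 4π + 4·1926/r³ > 0, so this is the minimum; S ≈ 856.9433.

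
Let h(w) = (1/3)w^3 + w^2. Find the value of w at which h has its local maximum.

-2

h'(w) = w^2 + 2w = 0 at w = -2, 0.
Since h''(w) = 2w + 2, we get h''(-2) = -2 < 0 ⇒ local maximum; h''(0) = 2 > 0 ⇒ local minimum.
So the local maximum value is h(-2) = 4/3.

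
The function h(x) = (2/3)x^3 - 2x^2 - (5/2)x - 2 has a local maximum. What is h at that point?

-4/3

Critical points: h'(x) = 2x^2 - 4x - 5/2 vanishes at x = -1/2, 5/2.
Since h''(x) = 4x - 4, we get h''(-1/2) = -6 < 0 ⇒ local maximum; h''(5/2) = 6 > 0 ⇒ local minimum.
So the local maximum value is h(-1/2) = -4/3.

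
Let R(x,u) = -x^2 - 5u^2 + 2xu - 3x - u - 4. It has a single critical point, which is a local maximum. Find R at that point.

∂R/∂x = -2x + 2u - 3 = 0 and ∂R/∂u = 2x - 10u - 1 = 0, so (x, u) = (-2, -1/2).
The Hessian has R_{xx} = -2, R_{uu} = -10, R_{xu} = 2, giving D = 16 > 0 with R_{xx} < 0, so the point is a local maximum.
R(-2, -1/2) = -3/4.

-3/4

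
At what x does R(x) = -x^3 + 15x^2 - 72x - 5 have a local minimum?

4

Critical points: R'(x) = -3x^2 + 30x - 72 vanishes at x = 4, 6.
Since R''(x) = -6x + 30, we get R''(4) = 6 > 0 ⇒ local minimum; R''(6) = -6 < 0 ⇒ local maximum.
Thus R has its local minimum at x = 4, with value -117.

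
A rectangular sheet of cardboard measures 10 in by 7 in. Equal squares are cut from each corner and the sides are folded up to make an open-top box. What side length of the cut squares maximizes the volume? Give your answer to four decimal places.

With cut size x, the volume is V(x) = x(10 − 2x)(7 − 2x) for 0 < x < 3.5.
V'(x) = 12x^2 − 68x + 70. Setting V'(x) = 0 gives x ≈ 1.3520 (the root in (0, 3.5)).
V''(x) = 24x − 68 is negative there, so this is the maximum; V ≈ 42.3766.

1.3520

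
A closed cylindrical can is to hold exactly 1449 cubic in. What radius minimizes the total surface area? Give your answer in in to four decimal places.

With radius r and height h, πr²h = 1449 so h = 1449/(πr²), and S(r) = 2πr² + 2πrh = 2πr² + 2·1449/r.
S'(r) = 4πr − 2·1449/r² = 0 ⇒ r³ = 1449/(2π), so r ≈ 6.1324 and h = 2r ≈ 12.2648.
S''(r) = 4π + 4·1449/r³ > 0, so this is the minimum; S ≈ 708.8595.

6.1324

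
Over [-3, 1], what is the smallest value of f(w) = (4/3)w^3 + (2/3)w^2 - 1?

-31

Differentiating, f'(w) = 4w^2 + (4/3)w; which vanishes at w = -1/3 and w = 0.
Candidates: f(-3) = -31; f(-1/3) = -79/81; f(0) = -1; f(1) = 1.
Hence the absolute minimum is -31 at w = -3.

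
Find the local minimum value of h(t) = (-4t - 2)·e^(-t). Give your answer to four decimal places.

h'(t) = (-4)·e^(-t) + (-4t - 2)·(-1)·e^(-t) = (4t - 2)·e^(-t). Since e^(-t) > 0, the only critical point is t = 1/2.
h''(1/2) has the same sign as 4 > 0, so this is a local minimum.
h(1/2) = (-4)·e^(-1/2) ≈ -2.4261.

-2.4261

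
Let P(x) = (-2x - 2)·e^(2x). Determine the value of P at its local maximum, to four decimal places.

0.0498

By the product rule, P'(x) = (-4x - 6)·e^(2x). Since e^(2x) > 0, the only critical point is x = -3/2.
P''(-3/2) has the same sign as -4 < 0, so this is a local maximum.
P(-3/2) = (1)·e^(-3) ≈ 0.0498.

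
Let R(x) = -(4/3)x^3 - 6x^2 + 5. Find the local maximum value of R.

R'(x) = -4x^2 - 12x = 0 at x = -3, 0.
R''(x) = -8x - 12. R''(-3) = 12 > 0 ⇒ local minimum; R''(0) = -12 < 0 ⇒ local maximum.
Thus R has its local maximum at x = 0, with value 5.

5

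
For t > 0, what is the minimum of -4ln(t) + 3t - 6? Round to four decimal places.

-3.1507

P'(t) = -4/t + 3 = 0 gives t = 4/3.
P''(t) = 4/t², which is positive for t > 0, so this is a local minimum.
P(4/3) = -4·ln(4/3) + 4 - 6 ≈ -3.1507.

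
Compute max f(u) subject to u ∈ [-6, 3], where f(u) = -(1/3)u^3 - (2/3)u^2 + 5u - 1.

The derivative is -u^2 - (4/3)u + 5, which vanishes at u = -3 and u = 5/3.
Compare values at every candidate in [-6, 3]: f(-6) = 17,  f(-3) = -13,  f(5/3) = 319/81,  f(3) = -1.
The maximum over the interval is 17, attained at u = -6.

17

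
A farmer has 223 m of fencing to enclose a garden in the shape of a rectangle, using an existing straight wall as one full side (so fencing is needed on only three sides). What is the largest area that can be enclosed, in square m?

49729/8

Let the sides perpendicular to the wall have length x and the parallel side y, so 2x + y = 223 and the area is A = xy = x(223 − 2x).
A'(x) = 223 − 4x = 0 gives x = 223/4, and A''(x) = −4 < 0 confirms a maximum.
Then y = 223 − 2·223/4 = 223/2 and A = 49729/8.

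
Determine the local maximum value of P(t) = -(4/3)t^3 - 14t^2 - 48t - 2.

Critical points: P'(t) = -4t^2 - 28t - 48 vanishes at t = -4, -3.
Since P''(t) = -8t - 28, we get P''(-4) = 4 > 0 ⇒ local minimum; P''(-3) = -4 < 0 ⇒ local maximum.
The local maximum is P(-3) = 52.

52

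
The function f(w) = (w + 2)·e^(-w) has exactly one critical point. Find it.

f'(w) = 1·e^(-w) + (w + 2)·(-1)·e^(-w) = (-w - 1)·e^(-w). Since e^(-w) > 0, the only critical point is w = -1.
f''(-1) has the same sign as -1 < 0, so this is a local maximum.
f(-1) = (1)·e^(1) ≈ 2.7183.

-1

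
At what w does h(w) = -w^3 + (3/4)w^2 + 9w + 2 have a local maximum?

2

Critical points: h'(w) = -3w^2 + (3/2)w + 9 vanishes at w = -3/2, 2.
Second-derivative test with h''(w) = -6w + 3/2: h''(-3/2) = 21/2 > 0 ⇒ local minimum; h''(2) = -21/2 < 0 ⇒ local maximum.
Thus h has its local maximum at w = 2, with value 15.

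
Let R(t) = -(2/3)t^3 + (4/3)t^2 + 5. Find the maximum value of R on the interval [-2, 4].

Differentiating, R'(t) = -2t^2 + (8/3)t; which vanishes at t = 0 and t = 4/3.
Candidates: R(-2) = 47/3, R(0) = 5, R(4/3) = 469/81, R(4) = -49/3.
The maximum over the interval is 47/3, attained at t = -2.

47/3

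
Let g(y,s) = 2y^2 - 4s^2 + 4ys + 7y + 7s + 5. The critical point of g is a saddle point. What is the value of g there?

-9/8

∂g/∂y = 4y + 4s + 7 = 0 and ∂g/∂s = 4y - 8s + 7 = 0, so (y, s) = (-7/4, 0).
The Hessian has g_{yy} = 4, g_{ss} = -8, g_{ys} = 4, giving D = -48 < 0, so the point is a saddle point.
g(-7/4, 0) = -9/8.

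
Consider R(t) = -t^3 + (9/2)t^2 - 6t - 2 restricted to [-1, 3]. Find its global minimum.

The derivative is -3t^2 + 9t - 6, which vanishes at t = 1 and t = 2.
Compare values at every candidate in [-1, 3]: R(-1) = 19/2; R(1) = -9/2; R(2) = -4; R(3) = -13/2.
Hence the absolute minimum is -13/2 at t = 3.

-13/2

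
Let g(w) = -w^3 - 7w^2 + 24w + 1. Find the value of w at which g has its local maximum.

4/3

g'(w) = -3w^2 - 14w + 24. Setting g'(w) = 0 gives w ∈ {-6, 4/3}.
Second-derivative test with g''(w) = -6w - 14: g''(-6) = 22 > 0 ⇒ local minimum; g''(4/3) = -22 < 0 ⇒ local maximum.
Thus g has its local maximum at w = 4/3, with value 491/27.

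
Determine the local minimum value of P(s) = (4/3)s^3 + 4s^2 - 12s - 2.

P'(s) = 4s^2 + 8s - 12 = 0 at s = -3, 1.
Second-derivative test with P''(s) = 8s + 8: P''(-3) = -16 < 0 ⇒ local maximum; P''(1) = 16 > 0 ⇒ local minimum.
Thus P has its local minimum at s = 1, with value -26/3.

-26/3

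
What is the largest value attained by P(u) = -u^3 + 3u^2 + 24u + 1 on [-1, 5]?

Differentiating, P'(u) = -3u^2 + 6u + 24; whose only zero in [-1, 5] is u = 4.
Compare values at every candidate in [-1, 5]: P(-1) = -19; P(4) = 81; P(5) = 71.
Hence the absolute maximum is 81 at u = 4.

81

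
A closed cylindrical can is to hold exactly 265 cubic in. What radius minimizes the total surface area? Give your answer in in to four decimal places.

3.4809

With radius r and height h, πr²h = 265 so h = 265/(πr²), and S(r) = 2πr² + 2πrh = 2πr² + 2·265/r.
S'(r) = 4πr − 2·265/r² = 0 ⇒ r³ = 265/(2π), so r ≈ 3.4809 and h = 2r ≈ 6.9618.
S''(r) = 4π + 4·265/r³ > 0, so this is the minimum; S ≈ 228.3907.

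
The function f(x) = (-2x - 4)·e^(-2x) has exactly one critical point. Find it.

f'(x) = (-2)·e^(-2x) + (-2x - 4)·(-2)·e^(-2x) = (4x + 6)·e^(-2x). Since e^(-2x) > 0, the only critical point is x = -3/2.
f''(-3/2) has the same sign as 4 > 0, so this is a local minimum.
f(-3/2) = (-1)·e^(3) ≈ -20.0855.

-3/2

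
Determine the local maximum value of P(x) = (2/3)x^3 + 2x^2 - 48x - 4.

P'(x) = 2x^2 + 4x - 48. Setting P'(x) = 0 gives x ∈ {-6, 4}.
P''(x) = 4x + 4. P''(-6) = -20 < 0 ⇒ local maximum; P''(4) = 20 > 0 ⇒ local minimum.
So the local maximum value is P(-6) = 212.

212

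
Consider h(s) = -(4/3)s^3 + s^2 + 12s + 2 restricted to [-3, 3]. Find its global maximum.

58/3

The derivative is -4s^2 + 2s + 12, which vanishes at s = -3/2 and s = 2.
Candidates: h(-3) = 11, h(-3/2) = -37/4, h(2) = 58/3, h(3) = 11.
Hence the absolute maximum is 58/3 at s = 2.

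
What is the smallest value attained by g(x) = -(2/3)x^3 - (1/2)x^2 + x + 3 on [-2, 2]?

-7/3

Differentiating, g'(x) = -2x^2 - x + 1; which vanishes at x = -1 and x = 1/2.
Compare values at every candidate in [-2, 2]: g(-2) = 13/3,  g(-1) = 13/6,  g(1/2) = 79/24,  g(2) = -7/3.
So the minimum is g(2) = -7/3.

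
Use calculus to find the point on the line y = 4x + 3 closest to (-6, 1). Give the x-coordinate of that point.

-14/17

Minimize D(x)^2 = (x + 6)^2 + (4x + 2)^2.
d/dx[D^2] = 2(x + 6) + 2·4·(4x + 2) = 0 ⇒ x = -14/17.
Then y = -5/17 and the distance is √(484/17) ≈ 5.3358.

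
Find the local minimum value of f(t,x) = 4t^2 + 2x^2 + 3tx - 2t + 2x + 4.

∂f/∂t = 8t + 3x - 2 = 0 and ∂f/∂x = 3t + 4x + 2 = 0, so (t, x) = (14/23, -22/23).
The Hessian has f_{tt} = 8, f_{xx} = 4, f_{tx} = 3, giving D = 23 > 0 with f_{tt} > 0, so the point is a local minimum.
f(14/23, -22/23) = 56/23.

56/23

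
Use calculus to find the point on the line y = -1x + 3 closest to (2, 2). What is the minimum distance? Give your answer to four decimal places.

Minimize D(x)^2 = (x - 2)^2 + (-x + 1)^2.
d/dx[D^2] = 2(x - 2) + 2·(-1)·(-x + 1) = 0 ⇒ x = 3/2.
Then y = 3/2 and the distance is √(1/2) ≈ 0.7071.

0.7071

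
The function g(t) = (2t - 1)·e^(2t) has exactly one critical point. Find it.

Differentiating with the product rule gives g'(t) = (4t)·e^(2t). Since e^(2t) > 0, the only critical point is t = 0.
g''(0) has the same sign as 4 > 0, so this is a local minimum.
g(0) = (-1)·e^(0) ≈ -1.0000.

0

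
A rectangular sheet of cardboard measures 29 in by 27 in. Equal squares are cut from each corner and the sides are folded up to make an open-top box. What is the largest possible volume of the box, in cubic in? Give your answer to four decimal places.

1621.4119

With cut size x, the volume is V(x) = x(29 − 2x)(27 − 2x) for 0 < x < 13.5.
V'(x) = 12x^2 − 224x + 783. Setting V'(x) = 0 gives x ≈ 4.6577 (the root in (0, 13.5)).
V''(x) = 24x − 224 is negative there, so this is the maximum; V ≈ 1621.4119.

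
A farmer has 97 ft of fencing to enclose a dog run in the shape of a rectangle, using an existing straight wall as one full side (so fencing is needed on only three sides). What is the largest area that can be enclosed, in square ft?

9409/8

Let the sides perpendicular to the wall have length x and the parallel side y, so 2x + y = 97 and the area is A = xy = x(97 − 2x).
A'(x) = 97 − 4x = 0 gives x = 97/4, and A''(x) = −4 < 0 confirms a maximum.
Then y = 97 − 2·97/4 = 97/2 and A = 9409/8.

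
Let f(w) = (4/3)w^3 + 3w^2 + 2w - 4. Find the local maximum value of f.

Critical points: f'(w) = 4w^2 + 6w + 2 vanishes at w = -1, -1/2.
f''(w) = 8w + 6. f''(-1) = -2 < 0 ⇒ local maximum; f''(-1/2) = 2 > 0 ⇒ local minimum.
The local maximum is f(-1) = -13/3.

-13/3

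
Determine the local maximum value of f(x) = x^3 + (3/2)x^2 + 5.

f'(x) = 3x^2 + 3x. Setting f'(x) = 0 gives x ∈ {-1, 0}.
Since f''(x) = 6x + 3, we get f''(-1) = -3 < 0 ⇒ local maximum; f''(0) = 3 > 0 ⇒ local minimum.
Thus f has its local maximum at x = -1, with value 11/2.

11/2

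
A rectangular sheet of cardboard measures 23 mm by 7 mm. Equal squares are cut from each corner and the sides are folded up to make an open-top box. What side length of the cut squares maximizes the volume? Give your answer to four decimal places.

With cut size x, the volume is V(x) = x(23 − 2x)(7 − 2x) for 0 < x < 3.5.
V'(x) = 12x^2 − 120x + 161. Setting V'(x) = 0 gives x ≈ 1.5966 (the root in (0, 3.5)).
V''(x) = 24x − 120 is negative there, so this is the maximum; V ≈ 120.3845.

1.5966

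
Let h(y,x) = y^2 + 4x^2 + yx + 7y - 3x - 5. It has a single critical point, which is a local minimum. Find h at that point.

-301/15

∂h/∂y = 2y + x + 7 = 0 and ∂h/∂x = y + 8x - 3 = 0, so (y, x) = (-59/15, 13/15).
The Hessian has h_{yy} = 2, h_{xx} = 8, h_{yx} = 1, giving D = 15 > 0 with h_{yy} > 0, so the point is a local minimum.
h(-59/15, 13/15) = -301/15.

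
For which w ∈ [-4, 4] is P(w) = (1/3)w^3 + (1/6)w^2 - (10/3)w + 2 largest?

P'(w) = w^2 + (1/3)w - 10/3, which vanishes at w = -2 and w = 5/3.
Compare values at every candidate in [-4, 4]: P(-4) = -10/3,  P(-2) = 20/3,  P(5/3) = -251/162,  P(4) = 38/3.
So the maximum is P(4) = 38/3.

4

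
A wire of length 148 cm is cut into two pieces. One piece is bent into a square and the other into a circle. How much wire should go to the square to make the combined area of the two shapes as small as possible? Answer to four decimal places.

82.8947

Let x be the length used for the square. Square side x/4; circle radius (148−x)/(2π).
A(x) = (x/4)² + π·((148−x)/(2π))² = x²/16 + (148−x)²/(4π) for 0 ≤ x ≤ 148. A'(x) = x/8 − (148−x)/(2π) = 0 gives x = 4·148/(π+4) ≈ 82.8947.
A'' = 1/8 + 1/(2π) > 0, so this gives the minimum combined area; x ≈ 82.8947 cm to the square.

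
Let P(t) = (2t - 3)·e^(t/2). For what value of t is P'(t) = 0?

P'(t) = 2·e^(t/2) + (2t - 3)·(1/2)·e^(t/2) = (t + 1/2)·e^(t/2). Since e^(t/2) > 0, the only critical point is t = -1/2.
P''(-1/2) has the same sign as 1 > 0, so this is a local minimum.
P(-1/2) = (-4)·e^(-1/4) ≈ -3.1152.

-1/2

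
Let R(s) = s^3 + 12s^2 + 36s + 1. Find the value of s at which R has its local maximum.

-6

R'(s) = 3s^2 + 24s + 36. Setting R'(s) = 0 gives s ∈ {-6, -2}.
Since R''(s) = 6s + 24, we get R''(-6) = -12 < 0 ⇒ local maximum; R''(-2) = 12 > 0 ⇒ local minimum.
So the local maximum value is R(-6) = 1.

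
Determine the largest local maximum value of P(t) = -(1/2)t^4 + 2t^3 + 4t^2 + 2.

66

P'(t) = -2t^3 + 6t^2 + 8t = 0 at t = -1, 0, 4.
P''(t) = -6t^2 + 12t + 8. P''(-1) = -10 < 0 ⇒ local maximum; P''(0) = 8 > 0 ⇒ local minimum; P''(4) = -40 < 0 ⇒ local maximum.
So the largest local maximum value is P(4) = 66.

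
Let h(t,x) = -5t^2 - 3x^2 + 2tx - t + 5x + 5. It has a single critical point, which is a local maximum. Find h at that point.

199/28

∂h/∂t = -10t + 2x - 1 = 0 and ∂h/∂x = 2t - 6x + 5 = 0, so (t, x) = (1/14, 6/7).
The Hessian has h_{tt} = -10, h_{xx} = -6, h_{tx} = 2, giving D = 56 > 0 with h_{tt} < 0, so the point is a local maximum.
h(1/14, 6/7) = 199/28.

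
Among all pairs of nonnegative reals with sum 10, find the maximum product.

With x + y = 10, the product is P(x) = x(10 − x).
P'(x) = 10 − 2x = 0 gives x = 5; P'' = −2 < 0, so this is the maximum.
P = 5·5 = 25.

25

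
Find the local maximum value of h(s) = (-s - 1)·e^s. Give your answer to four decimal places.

0.1353

Differentiating with the product rule gives h'(s) = (-s - 2)·e^s. Since e^s > 0, the only critical point is s = -2.
h''(-2) has the same sign as -1 < 0, so this is a local maximum.
h(-2) = (1)·e^(-2) ≈ 0.1353.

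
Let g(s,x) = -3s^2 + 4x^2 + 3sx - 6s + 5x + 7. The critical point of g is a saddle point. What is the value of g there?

186/19

∂g/∂s = -6s + 3x - 6 = 0 and ∂g/∂x = 3s + 8x + 5 = 0, so (s, x) = (-21/19, -4/19).
The Hessian has g_{ss} = -6, g_{xx} = 8, g_{sx} = 3, giving D = -57 < 0, so the point is a saddle point.
g(-21/19, -4/19) = 186/19.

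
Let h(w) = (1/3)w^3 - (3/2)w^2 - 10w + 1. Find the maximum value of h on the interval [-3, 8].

37/3

The derivative is w^2 - 3w - 10, which vanishes at w = -2 and w = 5.
Evaluating at the critical points and endpoints: h(-3) = 17/2,  h(-2) = 37/3,  h(5) = -269/6,  h(8) = -13/3.
So the maximum is h(-2) = 37/3.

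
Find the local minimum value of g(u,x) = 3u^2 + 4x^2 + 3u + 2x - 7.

∂g/∂u = 6u + 3 = 0 and ∂g/∂x = 8x + 2 = 0, so (u, x) = (-1/2, -1/4).
The Hessian has g_{uu} = 6, g_{xx} = 8, g_{ux} = 0, giving D = 48 > 0 with g_{uu} > 0, so the point is a local minimum.
g(-1/2, -1/4) = -8.

-8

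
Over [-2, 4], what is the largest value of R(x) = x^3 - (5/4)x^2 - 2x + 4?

R'(x) = 3x^2 - (5/2)x - 2, which vanishes at x = -1/2 and x = 4/3.
Evaluating at the critical points and endpoints: R(-2) = -5,  R(-1/2) = 73/16,  R(4/3) = 40/27,  R(4) = 40.
The maximum over the interval is 40, attained at x = 4.

40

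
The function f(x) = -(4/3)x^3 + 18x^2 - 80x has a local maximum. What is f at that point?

f'(x) = -4x^2 + 36x - 80 = 0 at x = 4, 5.
Since f''(x) = -8x + 36, we get f''(4) = 4 > 0 ⇒ local minimum; f''(5) = -4 < 0 ⇒ local maximum.
Thus f has its local maximum at x = 5, with value -350/3.

-350/3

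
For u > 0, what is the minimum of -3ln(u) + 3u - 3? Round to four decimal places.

f'(u) = -3/u + 3 = 0 gives u = 1.
f''(u) = 3/u², which is positive for u > 0, so this is a local minimum.
f(1) = -3·ln(1) + 3 - 3 ≈ 0.0000.

0.0000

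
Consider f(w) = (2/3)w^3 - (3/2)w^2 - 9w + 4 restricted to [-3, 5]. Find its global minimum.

-37/2

The derivative is 2w^2 - 3w - 9, which vanishes at w = -3/2 and w = 3.
Candidates: f(-3) = -1/2, f(-3/2) = 95/8, f(3) = -37/2, f(5) = 29/6.
The minimum over the interval is -37/2, attained at w = 3.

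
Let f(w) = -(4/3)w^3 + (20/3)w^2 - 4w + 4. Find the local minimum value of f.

272/81

f'(w) = -4w^2 + (40/3)w - 4 = 0 at w = 1/3, 3.
f''(w) = -8w + 40/3. f''(1/3) = 32/3 > 0 ⇒ local minimum; f''(3) = -32/3 < 0 ⇒ local maximum.
So the local minimum value is f(1/3) = 272/81.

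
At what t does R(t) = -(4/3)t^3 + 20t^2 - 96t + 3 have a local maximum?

Critical points: R'(t) = -4t^2 + 40t - 96 vanishes at t = 4, 6.
Second-derivative test with R''(t) = -8t + 40: R''(4) = 8 > 0 ⇒ local minimum; R''(6) = -8 < 0 ⇒ local maximum.
The local maximum is R(6) = -141.

6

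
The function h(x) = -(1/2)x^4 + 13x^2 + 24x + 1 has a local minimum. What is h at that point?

h'(x) = -2x^3 + 26x + 24 = 0 at x = -3, -1, 4.
h''(x) = -6x^2 + 26. h''(-3) = -28 < 0 ⇒ local maximum; h''(-1) = 20 > 0 ⇒ local minimum; h''(4) = -70 < 0 ⇒ local maximum.
Thus h has its local minimum at x = -1, with value -21/2.

-21/2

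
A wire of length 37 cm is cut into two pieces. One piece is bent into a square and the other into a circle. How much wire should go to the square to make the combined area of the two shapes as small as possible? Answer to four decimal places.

Let x be the length used for the square. Square side x/4; circle radius (37−x)/(2π).
A(x) = (x/4)² + π·((37−x)/(2π))² = x²/16 + (37−x)²/(4π) for 0 ≤ x ≤ 37. A'(x) = x/8 − (37−x)/(2π) = 0 gives x = 4·37/(π+4) ≈ 20.7237.
A'' = 1/8 + 1/(2π) > 0, so this gives the minimum combined area; x ≈ 20.7237 cm to the square.

20.7237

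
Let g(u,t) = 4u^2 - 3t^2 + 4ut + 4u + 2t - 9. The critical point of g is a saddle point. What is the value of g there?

∂g/∂u = 8u + 4t + 4 = 0 and ∂g/∂t = 4u - 6t + 2 = 0, so (u, t) = (-1/2, 0).
The Hessian has g_{uu} = 8, g_{tt} = -6, g_{ut} = 4, giving D = -64 < 0, so the point is a saddle point.
g(-1/2, 0) = -10.

-10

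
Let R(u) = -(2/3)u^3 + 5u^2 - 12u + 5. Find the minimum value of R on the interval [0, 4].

-17/3

R'(u) = -2u^2 + 10u - 12, which vanishes at u = 2 and u = 3.
Compare values at every candidate in [0, 4]: R(0) = 5,  R(2) = -13/3,  R(3) = -4,  R(4) = -17/3.
So the minimum is R(4) = -17/3.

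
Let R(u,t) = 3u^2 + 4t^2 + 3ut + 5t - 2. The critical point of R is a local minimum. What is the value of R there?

∂R/∂u = 6u + 3t = 0 and ∂R/∂t = 3u + 8t + 5 = 0, so (u, t) = (5/13, -10/13).
The Hessian has R_{uu} = 6, R_{tt} = 8, R_{ut} = 3, giving D = 39 > 0 with R_{uu} > 0, so the point is a local minimum.
R(5/13, -10/13) = -51/13.

-51/13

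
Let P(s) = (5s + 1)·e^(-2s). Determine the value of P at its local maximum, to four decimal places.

1.3720

Differentiating with the product rule gives P'(s) = (-10s + 3)·e^(-2s). Since e^(-2s) > 0, the only critical point is s = 3/10.
P''(3/10) has the same sign as -10 < 0, so this is a local maximum.
P(3/10) = (5/2)·e^(-3/5) ≈ 1.3720.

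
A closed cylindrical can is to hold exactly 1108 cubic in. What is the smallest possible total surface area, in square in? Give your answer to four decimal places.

With radius r and height h, πr²h = 1108 so h = 1108/(πr²), and S(r) = 2πr² + 2πrh = 2πr² + 2·1108/r.
S'(r) = 4πr − 2·1108/r² = 0 ⇒ r³ = 1108/(2π), so r ≈ 5.6077 and h = 2r ≈ 11.2154.
S''(r) = 4π + 4·1108/r³ > 0, so this is the minimum; S ≈ 592.7539.

592.7539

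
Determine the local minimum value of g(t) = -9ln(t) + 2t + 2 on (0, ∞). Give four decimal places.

g'(t) = -9/t + 2 = 0 gives t = 9/2.
g''(t) = 9/t², which is positive for t > 0, so this is a local minimum.
g(9/2) = -9·ln(9/2) + 9 + 2 ≈ -2.5367.

-2.5367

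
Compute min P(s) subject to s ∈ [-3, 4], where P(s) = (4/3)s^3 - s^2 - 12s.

-52/3

P'(s) = 4s^2 - 2s - 12, which vanishes at s = -3/2 and s = 2.
Compare values at every candidate in [-3, 4]: P(-3) = -9; P(-3/2) = 45/4; P(2) = -52/3; P(4) = 64/3.
Hence the absolute minimum is -52/3 at s = 2.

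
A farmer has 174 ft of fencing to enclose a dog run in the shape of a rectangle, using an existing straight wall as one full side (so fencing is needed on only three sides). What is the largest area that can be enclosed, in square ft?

7569/2

Let the sides perpendicular to the wall have length x and the parallel side y, so 2x + y = 174 and the area is A = xy = x(174 − 2x).
A'(x) = 174 − 4x = 0 gives x = 87/2, and A''(x) = −4 < 0 confirms a maximum.
Then y = 174 − 2·87/2 = 87 and A = 7569/2.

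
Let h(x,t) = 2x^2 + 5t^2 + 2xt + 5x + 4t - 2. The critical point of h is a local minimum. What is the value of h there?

∂h/∂x = 4x + 2t + 5 = 0 and ∂h/∂t = 2x + 10t + 4 = 0, so (x, t) = (-7/6, -1/6).
The Hessian has h_{xx} = 4, h_{tt} = 10, h_{xt} = 2, giving D = 36 > 0 with h_{xx} > 0, so the point is a local minimum.
h(-7/6, -1/6) = -21/4.

-21/4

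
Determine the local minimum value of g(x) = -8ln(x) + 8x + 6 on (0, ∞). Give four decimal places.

14.0000

g'(x) = -8/x + 8 = 0 gives x = 1.
g''(x) = 8/x², which is positive for x > 0, so this is a local minimum.
g(1) = -8·ln(1) + 8 + 6 ≈ 14.0000.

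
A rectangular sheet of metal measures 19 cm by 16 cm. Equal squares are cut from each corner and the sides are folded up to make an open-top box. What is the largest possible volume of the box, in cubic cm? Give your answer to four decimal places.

390.4643

With cut size x, the volume is V(x) = x(19 − 2x)(16 − 2x) for 0 < x < 8.
V'(x) = 12x^2 − 140x + 304. Setting V'(x) = 0 gives x ≈ 2.8847 (the root in (0, 8)).
V''(x) = 24x − 140 is negative there, so this is the maximum; V ≈ 390.4643.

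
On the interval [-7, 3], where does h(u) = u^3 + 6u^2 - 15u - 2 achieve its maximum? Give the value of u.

The derivative is 3u^2 + 12u - 15, which vanishes at u = -5 and u = 1.
Evaluating at the critical points and endpoints: h(-7) = 54, h(-5) = 98, h(1) = -10, h(3) = 34.
The maximum over the interval is 98, attained at u = -5.

-5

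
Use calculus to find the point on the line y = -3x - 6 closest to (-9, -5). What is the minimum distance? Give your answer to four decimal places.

8.2219

Minimize D(x)^2 = (x + 9)^2 + (-3x - 1)^2.
d/dx[D^2] = 2(x + 9) + 2·(-3)·(-3x - 1) = 0 ⇒ x = -6/5.
Then y = -12/5 and the distance is √(338/5) ≈ 8.2219.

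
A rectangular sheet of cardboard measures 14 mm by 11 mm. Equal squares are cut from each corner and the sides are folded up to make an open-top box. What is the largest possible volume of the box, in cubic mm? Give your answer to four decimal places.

With cut size x, the volume is V(x) = x(14 − 2x)(11 − 2x) for 0 < x < 5.5.
V'(x) = 12x^2 − 100x + 154. Setting V'(x) = 0 gives x ≈ 2.0388 (the root in (0, 5.5)).
V''(x) = 24x − 100 is negative there, so this is the maximum; V ≈ 140.0387.

140.0387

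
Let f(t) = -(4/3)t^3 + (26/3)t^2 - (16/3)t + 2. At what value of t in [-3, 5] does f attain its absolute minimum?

f'(t) = -4t^2 + (52/3)t - 16/3, which vanishes at t = 1/3 and t = 4.
Candidates: f(-3) = 132, f(1/3) = 92/81, f(4) = 34, f(5) = 76/3.
So the minimum is f(1/3) = 92/81.

1/3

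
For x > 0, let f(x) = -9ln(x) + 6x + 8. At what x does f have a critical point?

3/2

f'(x) = -9/x + 6 = 0 gives x = 3/2.
f''(x) = 9/x², which is positive for x > 0, so this is a local minimum.
f(3/2) = -9·ln(3/2) + 9 + 8 ≈ 13.3508.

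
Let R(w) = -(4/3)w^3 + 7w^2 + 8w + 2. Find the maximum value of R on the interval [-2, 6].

The derivative is -4w^2 + 14w + 8, which vanishes at w = -1/2 and w = 4.
Evaluating at the critical points and endpoints: R(-2) = 74/3; R(-1/2) = -1/12; R(4) = 182/3; R(6) = 14.
The maximum over the interval is 182/3, attained at w = 4.

182/3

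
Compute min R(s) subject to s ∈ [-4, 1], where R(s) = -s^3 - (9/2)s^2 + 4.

The derivative is -3s^2 - 9s, which vanishes at s = -3 and s = 0.
Evaluating at the critical points and endpoints: R(-4) = -4; R(-3) = -19/2; R(0) = 4; R(1) = -3/2.
Hence the absolute minimum is -19/2 at s = -3.

-19/2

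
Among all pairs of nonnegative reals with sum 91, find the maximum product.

8281/4

With x + y = 91, the product is P(x) = x(91 − x).
P'(x) = 91 − 2x = 0 gives x = 91/2; P'' = −2 < 0, so this is the maximum.
P = 91/2·91/2 = 8281/4.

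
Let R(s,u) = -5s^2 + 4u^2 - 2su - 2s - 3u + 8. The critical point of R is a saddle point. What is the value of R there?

655/84

∂R/∂s = -10s - 2u - 2 = 0 and ∂R/∂u = -2s + 8u - 3 = 0, so (s, u) = (-11/42, 13/42).
The Hessian has R_{ss} = -10, R_{uu} = 8, R_{su} = -2, giving D = -84 < 0, so the point is a saddle point.
R(-11/42, 13/42) = 655/84.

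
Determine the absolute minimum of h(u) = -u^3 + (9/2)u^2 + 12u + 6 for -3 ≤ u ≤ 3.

-1/2

h'(u) = -3u^2 + 9u + 12, whose only zero in [-3, 3] is u = -1.
Evaluating at the critical points and endpoints: h(-3) = 75/2; h(-1) = -1/2; h(3) = 111/2.
The minimum over the interval is -1/2, attained at u = -1.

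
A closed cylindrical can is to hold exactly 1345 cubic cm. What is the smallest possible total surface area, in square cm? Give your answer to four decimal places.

With radius r and height h, πr²h = 1345 so h = 1345/(πr²), and S(r) = 2πr² + 2πrh = 2πr² + 2·1345/r.
S'(r) = 4πr − 2·1345/r² = 0 ⇒ r³ = 1345/(2π), so r ≈ 5.9820 and h = 2r ≈ 11.9640.
S''(r) = 4π + 4·1345/r³ > 0, so this is the minimum; S ≈ 674.5219.

674.5219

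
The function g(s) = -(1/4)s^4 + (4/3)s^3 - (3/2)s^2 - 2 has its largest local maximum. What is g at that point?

1/4

g'(s) = -s^3 + 4s^2 - 3s. Setting g'(s) = 0 gives s ∈ {0, 1, 3}.
Second-derivative test with g''(s) = -3s^2 + 8s - 3: g''(0) = -3 < 0 ⇒ local maximum; g''(1) = 2 > 0 ⇒ local minimum; g''(3) = -6 < 0 ⇒ local maximum.
Thus g has its largest local maximum at s = 3, with value 1/4.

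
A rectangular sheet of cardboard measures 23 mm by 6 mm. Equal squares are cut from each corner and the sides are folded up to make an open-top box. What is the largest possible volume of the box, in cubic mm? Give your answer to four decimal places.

With cut size x, the volume is V(x) = x(23 − 2x)(6 − 2x) for 0 < x < 3.
V'(x) = 12x^2 − 116x + 138. Setting V'(x) = 0 gives x ≈ 1.3893 (the root in (0, 3)).
V''(x) = 24x − 116 is negative there, so this is the maximum; V ≈ 90.5007.

90.5007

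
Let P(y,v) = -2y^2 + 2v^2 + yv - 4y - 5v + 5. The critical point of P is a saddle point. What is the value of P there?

47/17

∂P/∂y = -4y + v - 4 = 0 and ∂P/∂v = y + 4v - 5 = 0, so (y, v) = (-11/17, 24/17).
The Hessian has P_{yy} = -4, P_{vv} = 4, P_{yv} = 1, giving D = -17 < 0, so the point is a saddle point.
P(-11/17, 24/17) = 47/17.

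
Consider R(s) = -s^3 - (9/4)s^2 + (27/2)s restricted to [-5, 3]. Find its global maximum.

189/16

The derivative is -3s^2 - (9/2)s + 27/2, which vanishes at s = -3 and s = 3/2.
Evaluating at the critical points and endpoints: R(-5) = 5/4, R(-3) = -135/4, R(3/2) = 189/16, R(3) = -27/4.
So the maximum is R(3/2) = 189/16.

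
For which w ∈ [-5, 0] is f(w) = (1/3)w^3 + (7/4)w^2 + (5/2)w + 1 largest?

0

The derivative is w^2 + (7/2)w + 5/2, which vanishes at w = -5/2 and w = -1.
Candidates: f(-5) = -113/12; f(-5/2) = 23/48; f(-1) = -1/12; f(0) = 1.
The maximum over the interval is 1, attained at w = 0.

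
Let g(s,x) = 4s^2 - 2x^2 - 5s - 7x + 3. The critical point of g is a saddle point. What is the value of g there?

∂g/∂s = 8s - 5 = 0 and ∂g/∂x = -4x - 7 = 0, so (s, x) = (5/8, -7/4).
The Hessian has g_{ss} = 8, g_{xx} = -4, g_{sx} = 0, giving D = -32 < 0, so the point is a saddle point.
g(5/8, -7/4) = 121/16.

121/16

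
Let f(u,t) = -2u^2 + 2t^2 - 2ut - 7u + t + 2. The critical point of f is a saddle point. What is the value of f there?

61/10

∂f/∂u = -4u - 2t - 7 = 0 and ∂f/∂t = -2u + 4t + 1 = 0, so (u, t) = (-13/10, -9/10).
The Hessian has f_{uu} = -4, f_{tt} = 4, f_{ut} = -2, giving D = -20 < 0, so the point is a saddle point.
f(-13/10, -9/10) = 61/10.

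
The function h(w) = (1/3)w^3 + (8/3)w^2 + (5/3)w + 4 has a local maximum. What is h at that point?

62/3

Critical points: h'(w) = w^2 + (16/3)w + 5/3 vanishes at w = -5, -1/3.
Second-derivative test with h''(w) = 2w + 16/3: h''(-5) = -14/3 < 0 ⇒ local maximum; h''(-1/3) = 14/3 > 0 ⇒ local minimum.
Thus h has its local maximum at w = -5, with value 62/3.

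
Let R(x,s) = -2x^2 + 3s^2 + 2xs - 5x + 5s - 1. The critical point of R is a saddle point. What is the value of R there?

47/28

∂R/∂x = -4x + 2s - 5 = 0 and ∂R/∂s = 2x + 6s + 5 = 0, so (x, s) = (-10/7, -5/14).
The Hessian has R_{xx} = -4, R_{ss} = 6, R_{xs} = 2, giving D = -28 < 0, so the point is a saddle point.
R(-10/7, -5/14) = 47/28.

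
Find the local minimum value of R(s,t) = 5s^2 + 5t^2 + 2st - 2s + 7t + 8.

∂R/∂s = 10s + 2t - 2 = 0 and ∂R/∂t = 2s + 10t + 7 = 0, so (s, t) = (17/48, -37/48).
The Hessian has R_{ss} = 10, R_{tt} = 10, R_{st} = 2, giving D = 96 > 0 with R_{ss} > 0, so the point is a local minimum.
R(17/48, -37/48) = 475/96.

475/96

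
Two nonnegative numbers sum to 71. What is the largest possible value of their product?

With x + y = 71, the product is P(x) = x(71 − x).
P'(x) = 71 − 2x = 0 gives x = 71/2; P'' = −2 < 0, so this is the maximum.
P = 71/2·71/2 = 5041/4.

5041/4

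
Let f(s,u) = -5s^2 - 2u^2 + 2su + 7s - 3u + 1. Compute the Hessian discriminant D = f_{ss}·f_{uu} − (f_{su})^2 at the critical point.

36

∂f/∂s = -10s + 2u + 7 = 0 and ∂f/∂u = 2s - 4u - 3 = 0, so (s, u) = (11/18, -4/9).
The Hessian has f_{ss} = -10, f_{uu} = -4, f_{su} = 2, giving D = 36 > 0 with f_{ss} < 0, so the point is a local maximum.
D = (-10)·(-4) − (2)^2 = 36.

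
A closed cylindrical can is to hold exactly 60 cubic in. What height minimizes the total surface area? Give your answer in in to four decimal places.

With radius r and height h, πr²h = 60 so h = 60/(πr²), and S(r) = 2πr² + 2πrh = 2πr² + 2·60/r.
S'(r) = 4πr − 2·60/r² = 0 ⇒ r³ = 60/(2π), so r ≈ 2.1216 and h = 2r ≈ 4.2431.
S''(r) = 4π + 4·60/r³ > 0, so this is the minimum; S ≈ 84.8429.

4.2431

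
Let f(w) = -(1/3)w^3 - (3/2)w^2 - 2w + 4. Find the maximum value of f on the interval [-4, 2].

Differentiating, f'(w) = -w^2 - 3w - 2; which vanishes at w = -2 and w = -1.
Compare values at every candidate in [-4, 2]: f(-4) = 28/3,  f(-2) = 14/3,  f(-1) = 29/6,  f(2) = -26/3.
So the maximum is f(-4) = 28/3.

28/3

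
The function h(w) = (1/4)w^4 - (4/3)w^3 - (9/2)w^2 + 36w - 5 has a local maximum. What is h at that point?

h'(w) = w^3 - 4w^2 - 9w + 36. Setting h'(w) = 0 gives w ∈ {-3, 3, 4}.
Second-derivative test with h''(w) = 3w^2 - 8w - 9: h''(-3) = 42 > 0 ⇒ local minimum; h''(3) = -6 < 0 ⇒ local maximum; h''(4) = 7 > 0 ⇒ local minimum.
Thus h has its local maximum at w = 3, with value 187/4.

187/4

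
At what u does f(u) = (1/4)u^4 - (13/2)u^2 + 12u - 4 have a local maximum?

Critical points: f'(u) = u^3 - 13u + 12 vanishes at u = -4, 1, 3.
Since f''(u) = 3u^2 - 13, we get f''(-4) = 35 > 0 ⇒ local minimum; f''(1) = -10 < 0 ⇒ local maximum; f''(3) = 14 > 0 ⇒ local minimum.
So the local maximum value is f(1) = 7/4.

1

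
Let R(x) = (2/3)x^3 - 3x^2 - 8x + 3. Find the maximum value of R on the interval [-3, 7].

86/3

R'(x) = 2x^2 - 6x - 8, which vanishes at x = -1 and x = 4.
Compare values at every candidate in [-3, 7]: R(-3) = -18, R(-1) = 22/3, R(4) = -103/3, R(7) = 86/3.
The maximum over the interval is 86/3, attained at x = 7.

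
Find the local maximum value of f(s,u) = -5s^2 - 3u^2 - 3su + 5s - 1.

∂f/∂s = -10s - 3u + 5 = 0 and ∂f/∂u = -3s - 6u = 0, so (s, u) = (10/17, -5/17).
The Hessian has f_{ss} = -10, f_{uu} = -6, f_{su} = -3, giving D = 51 > 0 with f_{ss} < 0, so the point is a local maximum.
f(10/17, -5/17) = 8/17.

8/17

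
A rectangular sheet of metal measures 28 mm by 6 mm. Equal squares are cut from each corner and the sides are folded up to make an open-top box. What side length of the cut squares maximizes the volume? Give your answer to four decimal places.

1.4110

With cut size x, the volume is V(x) = x(28 − 2x)(6 − 2x) for 0 < x < 3.
V'(x) = 12x^2 − 136x + 168. Setting V'(x) = 0 gives x ≈ 1.4110 (the root in (0, 3)).
V''(x) = 24x − 136 is negative there, so this is the maximum; V ≈ 112.9021.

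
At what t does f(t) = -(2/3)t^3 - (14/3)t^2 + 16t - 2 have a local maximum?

f'(t) = -2t^2 - (28/3)t + 16 = 0 at t = -6, 4/3.
Second-derivative test with f''(t) = -4t - 28/3: f''(-6) = 44/3 > 0 ⇒ local minimum; f''(4/3) = -44/3 < 0 ⇒ local maximum.
So the local maximum value is f(4/3) = 766/81.

4/3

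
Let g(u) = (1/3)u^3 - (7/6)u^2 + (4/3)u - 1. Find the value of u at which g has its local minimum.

4/3

Critical points: g'(u) = u^2 - (7/3)u + 4/3 vanishes at u = 1, 4/3.
g''(u) = 2u - 7/3. g''(1) = -1/3 < 0 ⇒ local maximum; g''(4/3) = 1/3 > 0 ⇒ local minimum.
Thus g has its local minimum at u = 4/3, with value -41/81.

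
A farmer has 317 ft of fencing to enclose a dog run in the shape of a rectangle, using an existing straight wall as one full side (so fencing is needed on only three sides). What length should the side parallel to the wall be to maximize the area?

Let the sides perpendicular to the wall have length x and the parallel side y, so 2x + y = 317 and the area is A = xy = x(317 − 2x).
A'(x) = 317 − 4x = 0 gives x = 317/4, and A''(x) = −4 < 0 confirms a maximum.
Then y = 317 − 2·317/4 = 317/2 and A = 100489/8.

317/2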